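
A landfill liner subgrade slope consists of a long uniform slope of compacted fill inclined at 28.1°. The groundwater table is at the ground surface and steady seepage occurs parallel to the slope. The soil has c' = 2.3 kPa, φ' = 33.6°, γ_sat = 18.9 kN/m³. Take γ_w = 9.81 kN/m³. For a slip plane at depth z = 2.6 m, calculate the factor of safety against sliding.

FS = 0.71

With seepage parallel to the slope and the water table at the surface, the effective normal stress on the slip plane uses the buoyant unit weight γ' = γ_sat − γ_w while the driving shear stress uses γ_sat:
FS = [c' + γ' z cos²β tanφ'] / [γ_sat z sinβ cosβ]
γ' = 18.9 − 9.81 = 9.09 kN/m³
Numerator = 2.3 + 9.09·2.6·cos²28.1°·tan33.6° = 2.3 + 9.09·2.6·0.7781·0.6644 = 14.519 kPa
Denominator = 18.9·2.6·sin28.1°·cos28.1° = 18.9·2.6·0.4710·0.8821 = 20.417 kPa
FS = 14.519 / 20.417 = 0.711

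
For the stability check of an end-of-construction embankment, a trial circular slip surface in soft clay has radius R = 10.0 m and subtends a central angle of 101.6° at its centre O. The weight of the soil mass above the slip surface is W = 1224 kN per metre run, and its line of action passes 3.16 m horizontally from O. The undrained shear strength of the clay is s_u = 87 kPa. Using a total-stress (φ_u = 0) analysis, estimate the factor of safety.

FS = 3.99

Taking moments about the centre O, the resisting moment is provided by the undrained shear strength acting along the arc:
Arc length L_a = R·θ = 10.0·(101.6°·π/180) = 10.0·1.7733 = 17.73 m
M_R = s_u·L_a·R = 87·17.73·10.0 = 15427.3 kN·m/m
M_D = W·d = 1224·3.16 = 3867.8 kN·m/m
FS = M_R / M_D = 15427.3 / 3867.8 = 3.989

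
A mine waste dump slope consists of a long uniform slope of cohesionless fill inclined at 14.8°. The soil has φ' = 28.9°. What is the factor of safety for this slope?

For a dry cohesionless infinite slope the factor of safety is FS = tanφ' / tanβ.
FS = tan28.9° / tan14.8° = 0.5520 / 0.2642 = 2.089

FS = 2.09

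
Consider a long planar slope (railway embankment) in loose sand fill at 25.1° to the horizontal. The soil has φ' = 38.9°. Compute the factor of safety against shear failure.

For a dry cohesionless infinite slope the factor of safety is FS = tanφ' / tanβ.
FS = tan38.9° / tan25.1° = 0.8069 / 0.4684 = 1.723

FS = 1.72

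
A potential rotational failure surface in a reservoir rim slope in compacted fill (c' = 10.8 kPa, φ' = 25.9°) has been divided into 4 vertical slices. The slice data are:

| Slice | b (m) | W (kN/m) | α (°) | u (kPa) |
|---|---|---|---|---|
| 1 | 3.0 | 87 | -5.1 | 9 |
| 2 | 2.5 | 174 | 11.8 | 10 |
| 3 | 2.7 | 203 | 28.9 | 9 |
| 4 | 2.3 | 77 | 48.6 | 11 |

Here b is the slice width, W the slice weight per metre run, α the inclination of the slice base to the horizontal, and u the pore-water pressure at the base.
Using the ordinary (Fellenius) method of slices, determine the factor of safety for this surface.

FS = 1.68

Ordinary method of slices: FS = Σ[c'·Δl_i + (W_i cosα_i − u_i·Δl_i)·tanφ'] / Σ W_i sinα_i, with Δl_i = b_i / cosα_i.
Slice 1: Δl = 3.0/cos(-5.1°) = 3.012 m; N'_1 = 87·cos(-5.1°) − 9·3.012 = 59.5; c'Δl = 32.53; W sinα = -7.7
Slice 2: Δl = 2.5/cos11.8° = 2.554 m; N'_2 = 174·cos11.8° − 10·2.554 = 144.8; c'Δl = 27.58; W sinα = 35.6
Slice 3: Δl = 2.7/cos28.9° = 3.084 m; N'_3 = 203·cos28.9° − 9·3.084 = 150.0; c'Δl = 33.31; W sinα = 98.1
Slice 4: Δl = 2.3/cos48.6° = 3.478 m; N'_4 = 77·cos48.6° − 11·3.478 = 12.7; c'Δl = 37.56; W sinα = 57.8
Σc'Δl = 131.0 kN/m; ΣN' = 367.0 kN/m; ΣW sinα = 183.7 kN/m
Resisting = 131.0 + 367.0·tan25.9° = 131.0 + 178.2 = 309.2 kN/m
FS = 309.2 / 183.7 = 1.683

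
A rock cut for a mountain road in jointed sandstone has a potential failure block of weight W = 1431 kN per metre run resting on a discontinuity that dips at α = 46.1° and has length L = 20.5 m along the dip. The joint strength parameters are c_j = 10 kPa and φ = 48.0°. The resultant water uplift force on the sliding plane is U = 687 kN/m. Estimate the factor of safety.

Resolving the block weight along and normal to the plane and applying the Mohr–Coulomb strength on the joint:
N' = W cosα − U = 1431·cos46.1° − 687 = 305.3 kN/m
Driving force T = W sinα = 1431·sin46.1° = 1031.1 kN/m
Resisting force R = c_j·L + N'·tanφ = 10·20.5 + 305.3·tan48.0° = 205.0 + 339.0 = 544.0 kN/m
FS = R / T = 544.0 / 1031.1 = 0.528

FS = 0.53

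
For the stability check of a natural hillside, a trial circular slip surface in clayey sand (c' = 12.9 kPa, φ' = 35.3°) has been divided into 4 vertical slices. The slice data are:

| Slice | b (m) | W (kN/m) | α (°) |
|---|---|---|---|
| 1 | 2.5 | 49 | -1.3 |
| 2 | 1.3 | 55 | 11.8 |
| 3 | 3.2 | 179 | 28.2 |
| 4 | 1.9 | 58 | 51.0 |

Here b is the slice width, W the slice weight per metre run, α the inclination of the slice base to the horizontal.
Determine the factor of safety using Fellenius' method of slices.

Ordinary method of slices: FS = Σ[c'·Δl_i + (W_i cosα_i)·tanφ'] / Σ W_i sinα_i, with Δl_i = b_i / cosα_i.
Slice 1: Δl = 2.5/cos(-1.3°) = 2.501 m; N'_1 = 49·cos(-1.3°) = 49.0; c'Δl = 32.26; W sinα = -1.1
Slice 2: Δl = 1.3/cos11.8° = 1.328 m; N'_2 = 55·cos11.8° = 53.8; c'Δl = 17.13; W sinα = 11.2
Slice 3: Δl = 3.2/cos28.2° = 3.631 m; N'_3 = 179·cos28.2° = 157.8; c'Δl = 46.84; W sinα = 84.6
Slice 4: Δl = 1.9/cos51.0° = 3.019 m; N'_4 = 58·cos51.0° = 36.5; c'Δl = 38.95; W sinα = 45.1
Σc'Δl = 135.2 kN/m; ΣN' = 297.1 kN/m; ΣW sinα = 139.8 kN/m
Resisting = 135.2 + 297.1·tan35.3° = 135.2 + 210.3 = 345.5 kN/m
FS = 345.5 / 139.8 = 2.472

FS = 2.47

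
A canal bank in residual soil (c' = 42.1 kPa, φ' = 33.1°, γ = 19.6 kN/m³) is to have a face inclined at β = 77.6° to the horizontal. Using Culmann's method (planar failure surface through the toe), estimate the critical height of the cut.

H_c = 24.51 m

Culmann's analysis gives the critical failure plane at α_cr = (β + φ')/2 = (77.6 + 33.1)/2 = 55.3°, and the critical height
H_c = (4c'/γ) · sinβ cosφ' / [1 − cos(β − φ')]
    = (4·42.1/19.6) · sin77.6°·cos33.1° / [1 − cos(44.5°)]
    = 8.592 · 0.9767·0.8377 / [1 − 0.7133]
    = 8.592 · 0.8182 / 0.2867
    = 24.51 m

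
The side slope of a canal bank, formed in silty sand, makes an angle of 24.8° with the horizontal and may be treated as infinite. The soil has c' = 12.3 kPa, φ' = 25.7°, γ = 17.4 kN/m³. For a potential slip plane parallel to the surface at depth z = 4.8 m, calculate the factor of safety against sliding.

For an infinite slope with a slip plane parallel to the surface (no pore pressure): FS = [c' + γz cos²β tanφ'] / [γz sinβ cosβ].
γz = 17.4·4.8 = 83.52 kN/m²
Numerator = 12.3 + 83.52·cos²24.8°·tan25.7° = 12.3 + 83.52·0.8241·0.4813 = 45.423 kPa
Denominator = 83.52·sin24.8°·cos24.8° = 83.52·0.4195·0.9078 = 31.802 kPa
FS = 45.423 / 31.802 = 1.428

FS = 1.43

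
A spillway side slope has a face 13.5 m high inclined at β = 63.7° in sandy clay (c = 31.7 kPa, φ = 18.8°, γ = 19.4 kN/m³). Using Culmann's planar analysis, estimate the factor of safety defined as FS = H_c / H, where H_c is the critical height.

H_c = (4c/γ) · sinβ cosφ / [1 − cos(β − φ)]
    = (4·31.7/19.4) · sin63.7°·cos18.8° / [1 − cos44.9°]
    = 6.536 · 0.8487 / 0.2917 = 19.02 m
FS = H_c / H = 19.02 / 13.5 = 1.409

FS = 1.41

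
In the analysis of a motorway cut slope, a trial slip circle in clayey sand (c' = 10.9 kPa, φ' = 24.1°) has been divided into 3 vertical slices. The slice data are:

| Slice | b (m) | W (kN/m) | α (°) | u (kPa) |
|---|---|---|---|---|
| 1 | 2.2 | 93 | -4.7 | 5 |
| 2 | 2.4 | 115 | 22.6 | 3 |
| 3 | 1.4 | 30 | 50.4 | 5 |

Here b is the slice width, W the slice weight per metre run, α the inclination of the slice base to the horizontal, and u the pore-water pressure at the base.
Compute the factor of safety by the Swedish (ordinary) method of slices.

FS = 2.69

Ordinary method of slices: FS = Σ[c'·Δl_i + (W_i cosα_i − u_i·Δl_i)·tanφ'] / Σ W_i sinα_i, with Δl_i = b_i / cosα_i.
Slice 1: Δl = 2.2/cos(-4.7°) = 2.207 m; N'_1 = 93·cos(-4.7°) − 5·2.207 = 81.7; c'Δl = 24.06; W sinα = -7.6
Slice 2: Δl = 2.4/cos22.6° = 2.600 m; N'_2 = 115·cos22.6° − 3·2.600 = 98.4; c'Δl = 28.34; W sinα = 44.2
Slice 3: Δl = 1.4/cos50.4° = 2.196 m; N'_3 = 30·cos50.4° − 5·2.196 = 8.1; c'Δl = 23.94; W sinα = 23.1
Σc'Δl = 76.3 kN/m; ΣN' = 188.2 kN/m; ΣW sinα = 59.7 kN/m
Resisting = 76.3 + 188.2·tan24.1° = 76.3 + 84.2 = 160.5 kN/m
FS = 160.5 / 59.7 = 2.689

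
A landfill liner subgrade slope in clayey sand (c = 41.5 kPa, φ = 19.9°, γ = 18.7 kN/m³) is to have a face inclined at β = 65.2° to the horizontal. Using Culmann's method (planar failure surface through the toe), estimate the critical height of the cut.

Culmann's analysis gives the critical failure plane at α_cr = (β + φ)/2 = (65.2 + 19.9)/2 = 42.5°, and the critical height
H_c = (4c/γ) · sinβ cosφ / [1 − cos(β − φ)]
    = (4·41.5/18.7) · sin65.2°·cos19.9° / [1 − cos(45.3°)]
    = 8.877 · 0.9078·0.9403 / [1 − 0.7034]
    = 8.877 · 0.8536 / 0.2966
    = 25.55 m

H_c = 25.55 m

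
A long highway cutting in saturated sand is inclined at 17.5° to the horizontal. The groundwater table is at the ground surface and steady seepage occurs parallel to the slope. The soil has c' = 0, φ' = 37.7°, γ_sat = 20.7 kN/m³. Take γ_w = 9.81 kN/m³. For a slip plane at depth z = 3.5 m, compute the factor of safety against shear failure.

FS = 1.29

With seepage parallel to the slope and the water table at the surface, the effective normal stress on the slip plane uses the buoyant unit weight γ' = γ_sat − γ_w while the driving shear stress uses γ_sat:
FS = [c' + γ' z cos²β tanφ'] / [γ_sat z sinβ cosβ]
(For c' = 0 this reduces to FS = (γ'/γ_sat)·tanφ'/tanβ.)
γ' = 20.7 − 9.81 = 10.89 kN/m³
Numerator = 0.0 + 10.89·3.5·cos²17.5°·tan37.7° = 0.0 + 10.89·3.5·0.9096·0.7729 = 26.795 kPa
Denominator = 20.7·3.5·sin17.5°·cos17.5° = 20.7·3.5·0.3007·0.9537 = 20.778 kPa
FS = 26.795 / 20.778 = 1.290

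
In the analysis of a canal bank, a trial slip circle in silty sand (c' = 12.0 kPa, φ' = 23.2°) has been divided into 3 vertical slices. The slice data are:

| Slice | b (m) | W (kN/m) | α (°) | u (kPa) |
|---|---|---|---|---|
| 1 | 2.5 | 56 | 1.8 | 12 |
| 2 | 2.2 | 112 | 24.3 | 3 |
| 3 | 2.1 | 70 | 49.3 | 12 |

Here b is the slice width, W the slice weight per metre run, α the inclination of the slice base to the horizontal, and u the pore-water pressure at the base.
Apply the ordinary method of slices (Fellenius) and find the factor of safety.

Ordinary method of slices: FS = Σ[c'·Δl_i + (W_i cosα_i − u_i·Δl_i)·tanφ'] / Σ W_i sinα_i, with Δl_i = b_i / cosα_i.
Slice 1: Δl = 2.5/cos1.8° = 2.501 m; N'_1 = 56·cos1.8° − 12·2.501 = 26.0; c'Δl = 30.01; W sinα = 1.8
Slice 2: Δl = 2.2/cos24.3° = 2.414 m; N'_2 = 112·cos24.3° − 3·2.414 = 94.8; c'Δl = 28.97; W sinα = 46.1
Slice 3: Δl = 2.1/cos49.3° = 3.220 m; N'_3 = 70·cos49.3° − 12·3.220 = 7.0; c'Δl = 38.64; W sinα = 53.1
Σc'Δl = 97.6 kN/m; ΣN' = 127.8 kN/m; ΣW sinα = 100.9 kN/m
Resisting = 97.6 + 127.8·tan23.2° = 97.6 + 54.8 = 152.4 kN/m
FS = 152.4 / 100.9 = 1.510

FS = 1.51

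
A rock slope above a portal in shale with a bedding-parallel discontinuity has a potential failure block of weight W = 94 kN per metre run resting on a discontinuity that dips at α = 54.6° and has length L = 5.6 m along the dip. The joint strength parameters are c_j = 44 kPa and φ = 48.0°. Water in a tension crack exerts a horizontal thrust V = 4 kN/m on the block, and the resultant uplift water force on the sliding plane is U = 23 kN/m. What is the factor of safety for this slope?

FS = 3.52

Resolving the block weight along and normal to the plane and applying the Mohr–Coulomb strength on the joint:
N' = W cosα − U − V sinα = 94·cos54.6° − 23 − 4·sin54.6° = 28.2 kN/m
Driving force T = W sinα + V cosα = 94·sin54.6° + 4·cos54.6° = 78.9 kN/m
Resisting force R = c_j·L + N'·tanφ = 44·5.6 + 28.2·tan48.0° = 246.4 + 31.3 = 277.7 kN/m
FS = R / T = 277.7 / 78.9 = 3.518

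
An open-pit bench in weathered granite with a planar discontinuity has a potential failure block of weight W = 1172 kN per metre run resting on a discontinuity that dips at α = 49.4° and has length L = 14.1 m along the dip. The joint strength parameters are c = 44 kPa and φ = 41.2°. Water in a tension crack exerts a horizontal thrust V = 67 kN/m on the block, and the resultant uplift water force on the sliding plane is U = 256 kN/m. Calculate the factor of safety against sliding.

FS = 1.09

Resolving the block weight along and normal to the plane and applying the Mohr–Coulomb strength on the joint:
N' = W cosα − U − V sinα = 1172·cos49.4° − 256 − 67·sin49.4° = 455.8 kN/m
Driving force T = W sinα + V cosα = 1172·sin49.4° + 67·cos49.4° = 933.5 kN/m
Resisting force R = c·L + N'·tanφ = 44·14.1 + 455.8·tan41.2° = 620.4 + 399.1 = 1019.5 kN/m
FS = R / T = 1019.5 / 933.5 = 1.092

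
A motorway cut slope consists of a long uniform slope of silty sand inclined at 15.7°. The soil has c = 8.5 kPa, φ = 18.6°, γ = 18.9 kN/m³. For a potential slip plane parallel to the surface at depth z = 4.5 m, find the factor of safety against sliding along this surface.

For an infinite slope with a slip plane parallel to the surface (no pore pressure): FS = [c + γz cos²β tanφ] / [γz sinβ cosβ].
γz = 18.9·4.5 = 85.05 kN/m²
Numerator = 8.5 + 85.05·cos²15.7°·tan18.6° = 8.5 + 85.05·0.9268·0.3365 = 35.027 kPa
Denominator = 85.05·sin15.7°·cos15.7° = 85.05·0.2706·0.9627 = 22.156 kPa
FS = 35.027 / 22.156 = 1.581

FS = 1.58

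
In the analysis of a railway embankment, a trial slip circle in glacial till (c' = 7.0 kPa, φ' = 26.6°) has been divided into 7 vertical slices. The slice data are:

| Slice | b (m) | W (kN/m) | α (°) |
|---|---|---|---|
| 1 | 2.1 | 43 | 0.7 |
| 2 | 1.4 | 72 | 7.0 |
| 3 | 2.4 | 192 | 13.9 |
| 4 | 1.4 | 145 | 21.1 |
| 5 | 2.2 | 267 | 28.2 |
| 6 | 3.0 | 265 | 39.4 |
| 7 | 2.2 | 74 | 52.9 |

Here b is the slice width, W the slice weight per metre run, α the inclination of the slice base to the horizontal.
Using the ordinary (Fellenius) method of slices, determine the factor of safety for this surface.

FS = 1.27

Ordinary method of slices: FS = Σ[c'·Δl_i + (W_i cosα_i)·tanφ'] / Σ W_i sinα_i, with Δl_i = b_i / cosα_i.
Slice 1: Δl = 2.1/cos0.7° = 2.100 m; N'_1 = 43·cos0.7° = 43.0; c'Δl = 14.70; W sinα = 0.5
Slice 2: Δl = 1.4/cos7.0° = 1.411 m; N'_2 = 72·cos7.0° = 71.5; c'Δl = 9.87; W sinα = 8.8
Slice 3: Δl = 2.4/cos13.9° = 2.472 m; N'_3 = 192·cos13.9° = 186.4; c'Δl = 17.31; W sinα = 46.1
Slice 4: Δl = 1.4/cos21.1° = 1.501 m; N'_4 = 145·cos21.1° = 135.3; c'Δl = 10.50; W sinα = 52.2
Slice 5: Δl = 2.2/cos28.2° = 2.496 m; N'_5 = 267·cos28.2° = 235.3; c'Δl = 17.47; W sinα = 126.2
Slice 6: Δl = 3.0/cos39.4° = 3.882 m; N'_6 = 265·cos39.4° = 204.8; c'Δl = 27.18; W sinα = 168.2
Slice 7: Δl = 2.2/cos52.9° = 3.647 m; N'_7 = 74·cos52.9° = 44.6; c'Δl = 25.53; W sinα = 59.0
Σc'Δl = 122.6 kN/m; ΣN' = 920.8 kN/m; ΣW sinα = 461.0 kN/m
Resisting = 122.6 + 920.8·tan26.6° = 122.6 + 461.1 = 583.7 kN/m
FS = 583.7 / 461.0 = 1.266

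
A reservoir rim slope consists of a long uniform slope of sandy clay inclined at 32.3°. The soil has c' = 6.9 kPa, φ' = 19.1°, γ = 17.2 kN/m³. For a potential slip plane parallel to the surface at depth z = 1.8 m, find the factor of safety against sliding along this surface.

For an infinite slope with a slip plane parallel to the surface (no pore pressure): FS = [c' + γz cos²β tanφ'] / [γz sinβ cosβ].
γz = 17.2·1.8 = 30.96 kN/m²
Numerator = 6.9 + 30.96·cos²32.3°·tan19.1° = 6.9 + 30.96·0.7145·0.3463 = 14.560 kPa
Denominator = 30.96·sin32.3°·cos32.3° = 30.96·0.5344·0.8453 = 13.984 kPa
FS = 14.560 / 13.984 = 1.041

FS = 1.04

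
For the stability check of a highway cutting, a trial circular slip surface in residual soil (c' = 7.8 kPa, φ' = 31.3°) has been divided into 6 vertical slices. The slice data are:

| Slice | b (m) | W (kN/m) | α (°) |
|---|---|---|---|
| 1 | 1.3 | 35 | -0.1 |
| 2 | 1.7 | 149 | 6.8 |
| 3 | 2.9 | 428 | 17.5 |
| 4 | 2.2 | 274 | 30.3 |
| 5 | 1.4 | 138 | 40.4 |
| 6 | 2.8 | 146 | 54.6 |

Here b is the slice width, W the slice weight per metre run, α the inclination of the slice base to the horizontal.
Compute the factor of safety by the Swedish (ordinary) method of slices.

Ordinary method of slices: FS = Σ[c'·Δl_i + (W_i cosα_i)·tanφ'] / Σ W_i sinα_i, with Δl_i = b_i / cosα_i.
Slice 1: Δl = 1.3/cos(-0.1°) = 1.300 m; N'_1 = 35·cos(-0.1°) = 35.0; c'Δl = 10.14; W sinα = -0.1
Slice 2: Δl = 1.7/cos6.8° = 1.712 m; N'_2 = 149·cos6.8° = 148.0; c'Δl = 13.35; W sinα = 17.6
Slice 3: Δl = 2.9/cos17.5° = 3.041 m; N'_3 = 428·cos17.5° = 408.2; c'Δl = 23.72; W sinα = 128.7
Slice 4: Δl = 2.2/cos30.3° = 2.548 m; N'_4 = 274·cos30.3° = 236.6; c'Δl = 19.88; W sinα = 138.2
Slice 5: Δl = 1.4/cos40.4° = 1.838 m; N'_5 = 138·cos40.4° = 105.1; c'Δl = 14.34; W sinα = 89.4
Slice 6: Δl = 2.8/cos54.6° = 4.834 m; N'_6 = 146·cos54.6° = 84.6; c'Δl = 37.70; W sinα = 119.0
Σc'Δl = 119.1 kN/m; ΣN' = 1017.4 kN/m; ΣW sinα = 493.0 kN/m
Resisting = 119.1 + 1017.4·tan31.3° = 119.1 + 618.6 = 737.7 kN/m
FS = 737.7 / 493.0 = 1.496

FS = 1.50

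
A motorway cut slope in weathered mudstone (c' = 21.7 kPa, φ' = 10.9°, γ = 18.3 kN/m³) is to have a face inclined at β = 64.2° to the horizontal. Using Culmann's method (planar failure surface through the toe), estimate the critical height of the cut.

Culmann's analysis gives the critical failure plane at α_cr = (β + φ')/2 = (64.2 + 10.9)/2 = 37.6°, and the critical height
H_c = (4c'/γ) · sinβ cosφ' / [1 − cos(β − φ')]
    = (4·21.7/18.3) · sin64.2°·cos10.9° / [1 − cos(53.3°)]
    = 4.743 · 0.9003·0.9820 / [1 − 0.5976]
    = 4.743 · 0.8841 / 0.4024
    = 10.42 m

H_c = 10.42 m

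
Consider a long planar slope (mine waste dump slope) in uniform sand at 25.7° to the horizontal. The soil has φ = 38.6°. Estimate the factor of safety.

FS = 1.66

For a dry cohesionless infinite slope the factor of safety is FS = tanφ / tanβ.
FS = tan38.6° / tan25.7° = 0.7983 / 0.4813 = 1.659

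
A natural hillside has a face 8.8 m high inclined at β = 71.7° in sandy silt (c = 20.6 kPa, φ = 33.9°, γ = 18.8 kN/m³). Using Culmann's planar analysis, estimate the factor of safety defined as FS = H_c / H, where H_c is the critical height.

FS = 1.87

H_c = (4c/γ) · sinβ cosφ / [1 − cos(β − φ)]
    = (4·20.6/18.8) · sin71.7°·cos33.9° / [1 − cos37.8°]
    = 4.383 · 0.7880 / 0.2098 = 16.46 m
FS = H_c / H = 16.46 / 8.8 = 1.870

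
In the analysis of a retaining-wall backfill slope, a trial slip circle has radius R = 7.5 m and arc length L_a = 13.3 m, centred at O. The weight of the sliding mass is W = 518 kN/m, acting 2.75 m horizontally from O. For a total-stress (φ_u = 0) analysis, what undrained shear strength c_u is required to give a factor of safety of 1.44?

FS = c_u·L_a·R / (W·d), so c_u = FS·W·d / (L_a·R).
c_u = 1.44·518·2.75 / (13.30·7.5) = 2051.3 / 99.75 = 20.56 kPa

c_u = 20.6 kPa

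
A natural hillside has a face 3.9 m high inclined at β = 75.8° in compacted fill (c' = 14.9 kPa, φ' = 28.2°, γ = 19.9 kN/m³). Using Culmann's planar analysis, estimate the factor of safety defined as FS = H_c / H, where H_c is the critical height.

H_c = (4c'/γ) · sinβ cosφ' / [1 − cos(β − φ')]
    = (4·14.9/19.9) · sin75.8°·cos28.2° / [1 − cos47.6°]
    = 2.995 · 0.8544 / 0.3257 = 7.86 m
FS = H_c / H = 7.86 / 3.9 = 2.014

FS = 2.01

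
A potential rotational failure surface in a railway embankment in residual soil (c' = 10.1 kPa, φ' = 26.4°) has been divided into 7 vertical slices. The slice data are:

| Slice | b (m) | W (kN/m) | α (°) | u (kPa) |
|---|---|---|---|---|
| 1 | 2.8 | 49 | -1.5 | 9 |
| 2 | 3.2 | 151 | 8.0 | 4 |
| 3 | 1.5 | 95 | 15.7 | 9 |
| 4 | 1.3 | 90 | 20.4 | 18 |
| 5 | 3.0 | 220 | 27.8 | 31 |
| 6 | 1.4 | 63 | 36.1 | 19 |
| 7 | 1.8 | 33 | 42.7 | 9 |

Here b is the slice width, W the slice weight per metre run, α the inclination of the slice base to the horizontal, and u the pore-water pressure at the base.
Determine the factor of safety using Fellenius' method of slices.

FS = 1.55

Ordinary method of slices: FS = Σ[c'·Δl_i + (W_i cosα_i − u_i·Δl_i)·tanφ'] / Σ W_i sinα_i, with Δl_i = b_i / cosα_i.
Slice 1: Δl = 2.8/cos(-1.5°) = 2.801 m; N'_1 = 49·cos(-1.5°) − 9·2.801 = 23.8; c'Δl = 28.29; W sinα = -1.3
Slice 2: Δl = 3.2/cos8.0° = 3.231 m; N'_2 = 151·cos8.0° − 4·3.231 = 136.6; c'Δl = 32.64; W sinα = 21.0
Slice 3: Δl = 1.5/cos15.7° = 1.558 m; N'_3 = 95·cos15.7° − 9·1.558 = 77.4; c'Δl = 15.74; W sinα = 25.7
Slice 4: Δl = 1.3/cos20.4° = 1.387 m; N'_4 = 90·cos20.4° − 18·1.387 = 59.4; c'Δl = 14.01; W sinα = 31.4
Slice 5: Δl = 3.0/cos27.8° = 3.391 m; N'_5 = 220·cos27.8° − 31·3.391 = 89.5; c'Δl = 34.25; W sinα = 102.6
Slice 6: Δl = 1.4/cos36.1° = 1.733 m; N'_6 = 63·cos36.1° − 19·1.733 = 18.0; c'Δl = 17.50; W sinα = 37.1
Slice 7: Δl = 1.8/cos42.7° = 2.449 m; N'_7 = 33·cos42.7° − 9·2.449 = 2.2; c'Δl = 24.74; W sinα = 22.4
Σc'Δl = 167.2 kN/m; ΣN' = 406.9 kN/m; ΣW sinα = 238.9 kN/m
Resisting = 167.2 + 406.9·tan26.4° = 167.2 + 202.0 = 369.1 kN/m
FS = 369.1 / 238.9 = 1.545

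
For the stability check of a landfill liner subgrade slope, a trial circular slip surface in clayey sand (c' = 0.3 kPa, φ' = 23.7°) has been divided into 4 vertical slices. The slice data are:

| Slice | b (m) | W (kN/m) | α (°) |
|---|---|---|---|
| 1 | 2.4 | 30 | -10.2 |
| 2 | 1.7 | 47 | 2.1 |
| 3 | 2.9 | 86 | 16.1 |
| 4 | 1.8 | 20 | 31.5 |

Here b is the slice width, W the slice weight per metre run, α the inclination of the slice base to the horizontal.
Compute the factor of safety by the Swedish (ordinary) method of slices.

Ordinary method of slices: FS = Σ[c'·Δl_i + (W_i cosα_i)·tanφ'] / Σ W_i sinα_i, with Δl_i = b_i / cosα_i.
Slice 1: Δl = 2.4/cos(-10.2°) = 2.439 m; N'_1 = 30·cos(-10.2°) = 29.5; c'Δl = 0.73; W sinα = -5.3
Slice 2: Δl = 1.7/cos2.1° = 1.701 m; N'_2 = 47·cos2.1° = 47.0; c'Δl = 0.51; W sinα = 1.7
Slice 3: Δl = 2.9/cos16.1° = 3.018 m; N'_3 = 86·cos16.1° = 82.6; c'Δl = 0.91; W sinα = 23.8
Slice 4: Δl = 1.8/cos31.5° = 2.111 m; N'_4 = 20·cos31.5° = 17.1; c'Δl = 0.63; W sinα = 10.4
Σc'Δl = 2.8 kN/m; ΣN' = 176.2 kN/m; ΣW sinα = 30.7 kN/m
Resisting = 2.8 + 176.2·tan23.7° = 2.8 + 77.3 = 80.1 kN/m
FS = 80.1 / 30.7 = 2.609

FS = 2.61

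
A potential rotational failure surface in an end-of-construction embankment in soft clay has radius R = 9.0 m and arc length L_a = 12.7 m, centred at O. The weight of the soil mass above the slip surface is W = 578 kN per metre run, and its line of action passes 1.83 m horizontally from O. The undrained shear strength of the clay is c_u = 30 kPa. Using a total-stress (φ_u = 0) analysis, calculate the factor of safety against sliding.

Taking moments about the centre O, the resisting moment is provided by the undrained shear strength acting along the arc:
M_R = c_u·L_a·R = 30·12.70·9.0 = 3429.0 kN·m/m
M_D = W·d = 578·1.83 = 1057.7 kN·m/m
FS = M_R / M_D = 3429.0 / 1057.7 = 3.242

FS = 3.24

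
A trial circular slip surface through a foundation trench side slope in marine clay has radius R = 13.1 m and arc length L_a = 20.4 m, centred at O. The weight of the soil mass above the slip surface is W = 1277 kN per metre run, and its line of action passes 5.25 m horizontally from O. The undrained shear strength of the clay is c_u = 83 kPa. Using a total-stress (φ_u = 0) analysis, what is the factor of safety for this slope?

FS = 3.31

Taking moments about the centre O, the resisting moment is provided by the undrained shear strength acting along the arc:
M_R = c_u·L_a·R = 83·20.40·13.1 = 22180.9 kN·m/m
M_D = W·d = 1277·5.25 = 6704.2 kN·m/m
FS = M_R / M_D = 22180.9 / 6704.2 = 3.308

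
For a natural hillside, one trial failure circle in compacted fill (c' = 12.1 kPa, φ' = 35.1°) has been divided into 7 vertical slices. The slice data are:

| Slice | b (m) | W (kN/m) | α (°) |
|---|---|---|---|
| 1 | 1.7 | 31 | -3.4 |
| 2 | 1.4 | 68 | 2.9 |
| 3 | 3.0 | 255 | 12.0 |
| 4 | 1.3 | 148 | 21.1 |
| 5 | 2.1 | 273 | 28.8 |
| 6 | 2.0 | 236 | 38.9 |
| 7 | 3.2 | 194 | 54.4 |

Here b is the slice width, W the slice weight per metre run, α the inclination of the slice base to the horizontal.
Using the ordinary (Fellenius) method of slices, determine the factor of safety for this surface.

FS = 1.72

Ordinary method of slices: FS = Σ[c'·Δl_i + (W_i cosα_i)·tanφ'] / Σ W_i sinα_i, with Δl_i = b_i / cosα_i.
Slice 1: Δl = 1.7/cos(-3.4°) = 1.703 m; N'_1 = 31·cos(-3.4°) = 30.9; c'Δl = 20.61; W sinα = -1.8
Slice 2: Δl = 1.4/cos2.9° = 1.402 m; N'_2 = 68·cos2.9° = 67.9; c'Δl = 16.96; W sinα = 3.4
Slice 3: Δl = 3.0/cos12.0° = 3.067 m; N'_3 = 255·cos12.0° = 249.4; c'Δl = 37.11; W sinα = 53.0
Slice 4: Δl = 1.3/cos21.1° = 1.393 m; N'_4 = 148·cos21.1° = 138.1; c'Δl = 16.86; W sinα = 53.3
Slice 5: Δl = 2.1/cos28.8° = 2.396 m; N'_5 = 273·cos28.8° = 239.2; c'Δl = 29.00; W sinα = 131.5
Slice 6: Δl = 2.0/cos38.9° = 2.570 m; N'_6 = 236·cos38.9° = 183.7; c'Δl = 31.10; W sinα = 148.2
Slice 7: Δl = 3.2/cos54.4° = 5.497 m; N'_7 = 194·cos54.4° = 112.9; c'Δl = 66.52; W sinα = 157.7
Σc'Δl = 218.1 kN/m; ΣN' = 1022.2 kN/m; ΣW sinα = 545.4 kN/m
Resisting = 218.1 + 1022.2·tan35.1° = 218.1 + 718.4 = 936.6 kN/m
FS = 936.6 / 545.4 = 1.717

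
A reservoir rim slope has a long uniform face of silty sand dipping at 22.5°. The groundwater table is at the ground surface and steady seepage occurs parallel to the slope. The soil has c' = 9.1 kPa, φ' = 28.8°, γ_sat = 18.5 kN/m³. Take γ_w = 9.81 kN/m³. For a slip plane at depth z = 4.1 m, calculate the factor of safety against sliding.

With seepage parallel to the slope and the water table at the surface, the effective normal stress on the slip plane uses the buoyant unit weight γ' = γ_sat − γ_w while the driving shear stress uses γ_sat:
FS = [c' + γ' z cos²β tanφ'] / [γ_sat z sinβ cosβ]
γ' = 18.5 − 9.81 = 8.69 kN/m³
Numerator = 9.1 + 8.69·4.1·cos²22.5°·tan28.8° = 9.1 + 8.69·4.1·0.8536·0.5498 = 25.819 kPa
Denominator = 18.5·4.1·sin22.5°·cos22.5° = 18.5·4.1·0.3827·0.9239 = 26.817 kPa
FS = 25.819 / 26.817 = 0.963

FS = 0.96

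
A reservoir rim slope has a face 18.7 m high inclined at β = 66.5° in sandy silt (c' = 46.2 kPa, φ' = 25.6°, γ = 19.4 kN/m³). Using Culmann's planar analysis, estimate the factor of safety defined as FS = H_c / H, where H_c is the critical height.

FS = 1.73

H_c = (4c'/γ) · sinβ cosφ' / [1 − cos(β − φ')]
    = (4·46.2/19.4) · sin66.5°·cos25.6° / [1 − cos40.9°]
    = 9.526 · 0.8270 / 0.2441 = 32.27 m
FS = H_c / H = 32.27 / 18.7 = 1.726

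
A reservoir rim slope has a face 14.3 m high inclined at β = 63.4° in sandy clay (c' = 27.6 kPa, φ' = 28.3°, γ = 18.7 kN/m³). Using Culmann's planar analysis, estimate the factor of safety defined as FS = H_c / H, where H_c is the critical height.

H_c = (4c'/γ) · sinβ cosφ' / [1 − cos(β − φ')]
    = (4·27.6/18.7) · sin63.4°·cos28.3° / [1 − cos35.1°]
    = 5.904 · 0.7873 / 0.1819 = 25.56 m
FS = H_c / H = 25.56 / 14.3 = 1.787

FS = 1.79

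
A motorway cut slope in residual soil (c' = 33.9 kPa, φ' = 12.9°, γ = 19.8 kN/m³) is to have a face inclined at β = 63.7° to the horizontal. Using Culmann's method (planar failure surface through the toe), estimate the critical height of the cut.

H_c = 16.26 m

Culmann's analysis gives the critical failure plane at α_cr = (β + φ')/2 = (63.7 + 12.9)/2 = 38.3°, and the critical height
H_c = (4c'/γ) · sinβ cosφ' / [1 − cos(β − φ')]
    = (4·33.9/19.8) · sin63.7°·cos12.9° / [1 − cos(50.8°)]
    = 6.848 · 0.8965·0.9748 / [1 − 0.6320]
    = 6.848 · 0.8739 / 0.3680
    = 16.26 m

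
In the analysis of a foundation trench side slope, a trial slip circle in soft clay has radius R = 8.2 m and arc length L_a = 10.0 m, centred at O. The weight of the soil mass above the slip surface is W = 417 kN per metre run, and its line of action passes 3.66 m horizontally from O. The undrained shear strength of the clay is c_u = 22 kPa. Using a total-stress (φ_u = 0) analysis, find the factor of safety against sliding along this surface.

Taking moments about the centre O, the resisting moment is provided by the undrained shear strength acting along the arc:
M_R = c_u·L_a·R = 22·10.00·8.2 = 1804.0 kN·m/m
M_D = W·d = 417·3.66 = 1526.2 kN·m/m
FS = M_R / M_D = 1804.0 / 1526.2 = 1.182

FS = 1.18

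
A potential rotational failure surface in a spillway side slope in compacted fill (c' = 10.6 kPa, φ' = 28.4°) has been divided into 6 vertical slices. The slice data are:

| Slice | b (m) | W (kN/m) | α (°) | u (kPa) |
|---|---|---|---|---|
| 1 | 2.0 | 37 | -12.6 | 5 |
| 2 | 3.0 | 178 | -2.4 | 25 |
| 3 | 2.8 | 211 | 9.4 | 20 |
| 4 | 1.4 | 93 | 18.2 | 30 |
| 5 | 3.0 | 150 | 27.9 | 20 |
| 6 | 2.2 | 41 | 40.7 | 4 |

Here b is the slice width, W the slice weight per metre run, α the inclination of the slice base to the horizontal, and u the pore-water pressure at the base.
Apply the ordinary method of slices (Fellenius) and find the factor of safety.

Ordinary method of slices: FS = Σ[c'·Δl_i + (W_i cosα_i − u_i·Δl_i)·tanφ'] / Σ W_i sinα_i, with Δl_i = b_i / cosα_i.
Slice 1: Δl = 2.0/cos(-12.6°) = 2.049 m; N'_1 = 37·cos(-12.6°) − 5·2.049 = 25.9; c'Δl = 21.72; W sinα = -8.1
Slice 2: Δl = 3.0/cos(-2.4°) = 3.003 m; N'_2 = 178·cos(-2.4°) − 25·3.003 = 102.8; c'Δl = 31.83; W sinα = -7.5
Slice 3: Δl = 2.8/cos9.4° = 2.838 m; N'_3 = 211·cos9.4° − 20·2.838 = 151.4; c'Δl = 30.08; W sinα = 34.5
Slice 4: Δl = 1.4/cos18.2° = 1.474 m; N'_4 = 93·cos18.2° − 30·1.474 = 44.1; c'Δl = 15.62; W sinα = 29.0
Slice 5: Δl = 3.0/cos27.9° = 3.395 m; N'_5 = 150·cos27.9° − 20·3.395 = 64.7; c'Δl = 35.98; W sinα = 70.2
Slice 6: Δl = 2.2/cos40.7° = 2.902 m; N'_6 = 41·cos40.7° − 4·2.902 = 19.5; c'Δl = 30.76; W sinα = 26.7
Σc'Δl = 166.0 kN/m; ΣN' = 408.3 kN/m; ΣW sinα = 144.9 kN/m
Resisting = 166.0 + 408.3·tan28.4° = 166.0 + 220.8 = 386.8 kN/m
FS = 386.8 / 144.9 = 2.669

FS = 2.67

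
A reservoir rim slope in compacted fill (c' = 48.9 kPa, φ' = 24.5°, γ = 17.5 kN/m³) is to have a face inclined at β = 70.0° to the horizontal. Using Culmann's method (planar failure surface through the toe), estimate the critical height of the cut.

Culmann's analysis gives the critical failure plane at α_cr = (β + φ')/2 = (70.0 + 24.5)/2 = 47.2°, and the critical height
H_c = (4c'/γ) · sinβ cosφ' / [1 − cos(β − φ')]
    = (4·48.9/17.5) · sin70.0°·cos24.5° / [1 − cos(45.5°)]
    = 11.177 · 0.9397·0.9100 / [1 − 0.7009]
    = 11.177 · 0.8551 / 0.2991
    = 31.95 m

H_c = 31.95 m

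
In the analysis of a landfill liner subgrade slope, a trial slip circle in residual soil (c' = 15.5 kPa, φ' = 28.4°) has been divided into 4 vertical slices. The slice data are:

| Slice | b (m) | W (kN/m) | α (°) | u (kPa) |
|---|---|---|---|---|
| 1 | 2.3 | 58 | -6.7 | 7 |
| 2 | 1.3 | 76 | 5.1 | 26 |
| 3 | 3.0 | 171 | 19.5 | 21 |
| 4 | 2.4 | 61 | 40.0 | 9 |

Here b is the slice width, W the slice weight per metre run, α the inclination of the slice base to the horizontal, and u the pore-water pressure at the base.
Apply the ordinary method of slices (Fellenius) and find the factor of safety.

FS = 2.70

Ordinary method of slices: FS = Σ[c'·Δl_i + (W_i cosα_i − u_i·Δl_i)·tanφ'] / Σ W_i sinα_i, with Δl_i = b_i / cosα_i.
Slice 1: Δl = 2.3/cos(-6.7°) = 2.316 m; N'_1 = 58·cos(-6.7°) − 7·2.316 = 41.4; c'Δl = 35.90; W sinα = -6.8
Slice 2: Δl = 1.3/cos5.1° = 1.305 m; N'_2 = 76·cos5.1° − 26·1.305 = 41.8; c'Δl = 20.23; W sinα = 6.8
Slice 3: Δl = 3.0/cos19.5° = 3.183 m; N'_3 = 171·cos19.5° − 21·3.183 = 94.4; c'Δl = 49.33; W sinα = 57.1
Slice 4: Δl = 2.4/cos40.0° = 3.133 m; N'_4 = 61·cos40.0° − 9·3.133 = 18.5; c'Δl = 48.56; W sinα = 39.2
Σc'Δl = 154.0 kN/m; ΣN' = 196.0 kN/m; ΣW sinα = 96.3 kN/m
Resisting = 154.0 + 196.0·tan28.4° = 154.0 + 106.0 = 260.0 kN/m
FS = 260.0 / 96.3 = 2.701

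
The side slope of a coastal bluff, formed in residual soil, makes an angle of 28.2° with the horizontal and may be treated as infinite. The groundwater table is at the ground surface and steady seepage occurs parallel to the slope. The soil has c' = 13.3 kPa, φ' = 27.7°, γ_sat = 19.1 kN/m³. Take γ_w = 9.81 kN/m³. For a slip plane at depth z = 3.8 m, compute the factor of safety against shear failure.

FS = 0.92

With seepage parallel to the slope and the water table at the surface, the effective normal stress on the slip plane uses the buoyant unit weight γ' = γ_sat − γ_w while the driving shear stress uses γ_sat:
FS = [c' + γ' z cos²β tanφ'] / [γ_sat z sinβ cosβ]
γ' = 19.1 − 9.81 = 9.29 kN/m³
Numerator = 13.3 + 9.29·3.8·cos²28.2°·tan27.7° = 13.3 + 9.29·3.8·0.7767·0.5250 = 27.695 kPa
Denominator = 19.1·3.8·sin28.2°·cos28.2° = 19.1·3.8·0.4726·0.8813 = 30.227 kPa
FS = 27.695 / 30.227 = 0.916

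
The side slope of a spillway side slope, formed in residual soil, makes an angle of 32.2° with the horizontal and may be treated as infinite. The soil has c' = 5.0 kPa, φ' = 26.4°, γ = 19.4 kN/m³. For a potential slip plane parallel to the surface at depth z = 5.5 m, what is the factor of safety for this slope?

For an infinite slope with a slip plane parallel to the surface (no pore pressure): FS = [c' + γz cos²β tanφ'] / [γz sinβ cosβ].
γz = 19.4·5.5 = 106.70 kN/m²
Numerator = 5.0 + 106.70·cos²32.2°·tan26.4° = 5.0 + 106.70·0.7160·0.4964 = 42.926 kPa
Denominator = 106.70·sin32.2°·cos32.2° = 106.70·0.5329·0.8462 = 48.113 kPa
FS = 42.926 / 48.113 = 0.892

FS = 0.89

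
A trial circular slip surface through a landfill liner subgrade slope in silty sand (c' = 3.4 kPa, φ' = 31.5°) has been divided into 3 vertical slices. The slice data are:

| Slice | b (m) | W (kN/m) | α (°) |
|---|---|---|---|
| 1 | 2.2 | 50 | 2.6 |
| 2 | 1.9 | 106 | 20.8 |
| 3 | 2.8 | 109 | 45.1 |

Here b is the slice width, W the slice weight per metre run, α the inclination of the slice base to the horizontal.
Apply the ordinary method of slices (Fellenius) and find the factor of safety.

Ordinary method of slices: FS = Σ[c'·Δl_i + (W_i cosα_i)·tanφ'] / Σ W_i sinα_i, with Δl_i = b_i / cosα_i.
Slice 1: Δl = 2.2/cos2.6° = 2.202 m; N'_1 = 50·cos2.6° = 49.9; c'Δl = 7.49; W sinα = 2.3
Slice 2: Δl = 1.9/cos20.8° = 2.032 m; N'_2 = 106·cos20.8° = 99.1; c'Δl = 6.91; W sinα = 37.6
Slice 3: Δl = 2.8/cos45.1° = 3.967 m; N'_3 = 109·cos45.1° = 76.9; c'Δl = 13.49; W sinα = 77.2
Σc'Δl = 27.9 kN/m; ΣN' = 226.0 kN/m; ΣW sinα = 117.1 kN/m
Resisting = 27.9 + 226.0·tan31.5° = 27.9 + 138.5 = 166.4 kN/m
FS = 166.4 / 117.1 = 1.420

FS = 1.42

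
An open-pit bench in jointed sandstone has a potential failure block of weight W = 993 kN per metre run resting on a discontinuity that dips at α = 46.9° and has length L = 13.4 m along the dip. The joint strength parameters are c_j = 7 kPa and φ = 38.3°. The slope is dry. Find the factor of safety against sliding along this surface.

Resolving the block weight along and normal to the plane and applying the Mohr–Coulomb strength on the joint:
N' = W cosα = 993·cos46.9° = 678.5 kN/m
Driving force T = W sinα = 993·sin46.9° = 725.1 kN/m
Resisting force R = c_j·L + N'·tanφ = 7·13.4 + 678.5·tan38.3° = 93.8 + 535.8 = 629.6 kN/m
FS = R / T = 629.6 / 725.1 = 0.868

FS = 0.87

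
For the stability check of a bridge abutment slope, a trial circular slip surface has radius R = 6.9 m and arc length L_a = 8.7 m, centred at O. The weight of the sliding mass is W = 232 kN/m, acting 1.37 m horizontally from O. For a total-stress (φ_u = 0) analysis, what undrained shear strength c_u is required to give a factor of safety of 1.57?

c_u = 8.3 kPa

FS = c_u·L_a·R / (W·d), so c_u = FS·W·d / (L_a·R).
c_u = 1.57·232·1.37 / (8.70·6.9) = 499.0 / 60.03 = 8.31 kPa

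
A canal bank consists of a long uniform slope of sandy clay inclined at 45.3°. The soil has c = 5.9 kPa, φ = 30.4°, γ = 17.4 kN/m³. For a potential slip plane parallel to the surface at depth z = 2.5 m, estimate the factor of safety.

For an infinite slope with a slip plane parallel to the surface (no pore pressure): FS = [c + γz cos²β tanφ] / [γz sinβ cosβ].
γz = 17.4·2.5 = 43.50 kN/m²
Numerator = 5.9 + 43.50·cos²45.3°·tan30.4° = 5.9 + 43.50·0.4948·0.5867 = 18.527 kPa
Denominator = 43.50·sin45.3°·cos45.3° = 43.50·0.7108·0.7034 = 21.749 kPa
FS = 18.527 / 21.749 = 0.852

FS = 0.85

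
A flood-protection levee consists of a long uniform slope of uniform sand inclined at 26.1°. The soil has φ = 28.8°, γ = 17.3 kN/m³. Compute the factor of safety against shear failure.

For a dry cohesionless infinite slope the factor of safety is FS = tanφ / tanβ.
FS = tan28.8° / tan26.1° = 0.5498 / 0.4899 = 1.122

FS = 1.12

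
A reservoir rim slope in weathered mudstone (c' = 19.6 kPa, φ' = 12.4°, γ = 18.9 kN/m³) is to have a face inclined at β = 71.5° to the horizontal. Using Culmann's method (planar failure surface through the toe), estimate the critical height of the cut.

H_c = 7.90 m

Culmann's analysis gives the critical failure plane at α_cr = (β + φ')/2 = (71.5 + 12.4)/2 = 42.0°, and the critical height
H_c = (4c'/γ) · sinβ cosφ' / [1 − cos(β − φ')]
    = (4·19.6/18.9) · sin71.5°·cos12.4° / [1 − cos(59.1°)]
    = 4.148 · 0.9483·0.9767 / [1 − 0.5135]
    = 4.148 · 0.9262 / 0.4865
    = 7.90 m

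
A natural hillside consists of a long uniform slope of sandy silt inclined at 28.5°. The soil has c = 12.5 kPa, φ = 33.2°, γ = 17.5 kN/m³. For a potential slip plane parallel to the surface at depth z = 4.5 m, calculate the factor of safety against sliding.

For an infinite slope with a slip plane parallel to the surface (no pore pressure): FS = [c + γz cos²β tanφ] / [γz sinβ cosβ].
γz = 17.5·4.5 = 78.75 kN/m²
Numerator = 12.5 + 78.75·cos²28.5°·tan33.2° = 12.5 + 78.75·0.7723·0.6544 = 52.300 kPa
Denominator = 78.75·sin28.5°·cos28.5° = 78.75·0.4772·0.8788 = 33.023 kPa
FS = 52.300 / 33.023 = 1.584

FS = 1.58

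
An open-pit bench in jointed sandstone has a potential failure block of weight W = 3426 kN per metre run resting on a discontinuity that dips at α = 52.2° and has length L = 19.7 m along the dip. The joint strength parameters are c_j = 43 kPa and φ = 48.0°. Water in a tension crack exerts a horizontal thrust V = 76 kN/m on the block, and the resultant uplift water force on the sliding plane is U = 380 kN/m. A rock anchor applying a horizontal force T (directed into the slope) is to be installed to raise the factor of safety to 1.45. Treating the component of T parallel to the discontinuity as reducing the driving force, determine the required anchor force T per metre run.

Resolving forces along and normal to the sliding plane, with the horizontal anchor force T adding T·sinα to the effective normal force and T·cosα acting up the plane against the driving force:
FS = [c_jL + (W cosα − U − V sinα + T sinα) tanφ] / [W sinα + V cosα − T cosα]
Without the anchor: N' = 1659.8 kN/m, driving T_d = 2753.7 kN/m, resisting R = 43·19.7 + 1659.8·tan48.0° = 2690.5 kN/m, FS = 0.98.
Setting FS = 1.45 and solving for T:
1.45·(2753.7 − T cos52.2°) = 2690.5 + T sin52.2°·tan48.0°
T·(sin52.2°·tan48.0° + 1.45·cos52.2°) = 1.45·2753.7 − 2690.5
T·(0.7902·1.1106 + 1.45·0.6129) = 3992.8 − 2690.5 = 1302.3
T·1.7663 = 1302.3
T = 737.3 kN/m

T = 737 kN/m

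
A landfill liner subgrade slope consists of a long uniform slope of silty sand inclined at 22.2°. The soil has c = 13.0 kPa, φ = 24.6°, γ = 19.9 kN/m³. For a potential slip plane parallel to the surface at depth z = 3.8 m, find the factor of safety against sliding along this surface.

FS = 1.61

For an infinite slope with a slip plane parallel to the surface (no pore pressure): FS = [c + γz cos²β tanφ] / [γz sinβ cosβ].
γz = 19.9·3.8 = 75.62 kN/m²
Numerator = 13.0 + 75.62·cos²22.2°·tan24.6° = 13.0 + 75.62·0.8572·0.4578 = 42.679 kPa
Denominator = 75.62·sin22.2°·cos22.2° = 75.62·0.3778·0.9259 = 26.454 kPa
FS = 42.679 / 26.454 = 1.613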